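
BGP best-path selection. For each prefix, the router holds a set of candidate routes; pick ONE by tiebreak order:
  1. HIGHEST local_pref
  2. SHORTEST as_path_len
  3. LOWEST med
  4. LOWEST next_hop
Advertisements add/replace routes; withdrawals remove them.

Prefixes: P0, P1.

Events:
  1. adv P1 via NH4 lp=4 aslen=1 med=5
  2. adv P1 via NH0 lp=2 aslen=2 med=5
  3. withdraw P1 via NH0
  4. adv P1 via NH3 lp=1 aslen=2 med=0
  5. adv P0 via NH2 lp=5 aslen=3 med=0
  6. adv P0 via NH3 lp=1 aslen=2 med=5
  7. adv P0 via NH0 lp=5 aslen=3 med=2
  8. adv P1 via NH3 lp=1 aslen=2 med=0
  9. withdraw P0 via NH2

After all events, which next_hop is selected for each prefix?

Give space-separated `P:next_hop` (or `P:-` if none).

Op 1: best P0=- P1=NH4
Op 2: best P0=- P1=NH4
Op 3: best P0=- P1=NH4
Op 4: best P0=- P1=NH4
Op 5: best P0=NH2 P1=NH4
Op 6: best P0=NH2 P1=NH4
Op 7: best P0=NH2 P1=NH4
Op 8: best P0=NH2 P1=NH4
Op 9: best P0=NH0 P1=NH4

Answer: P0:NH0 P1:NH4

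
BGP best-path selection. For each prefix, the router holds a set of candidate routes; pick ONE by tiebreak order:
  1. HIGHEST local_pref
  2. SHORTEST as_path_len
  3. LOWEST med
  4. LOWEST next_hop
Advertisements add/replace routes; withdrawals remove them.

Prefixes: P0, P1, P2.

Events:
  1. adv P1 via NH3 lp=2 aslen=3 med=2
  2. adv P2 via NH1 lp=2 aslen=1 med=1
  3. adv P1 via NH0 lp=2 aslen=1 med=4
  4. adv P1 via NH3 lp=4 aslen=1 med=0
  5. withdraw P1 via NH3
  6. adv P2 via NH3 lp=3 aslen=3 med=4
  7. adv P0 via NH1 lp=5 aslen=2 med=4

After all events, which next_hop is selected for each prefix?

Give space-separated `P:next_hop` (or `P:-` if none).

Op 1: best P0=- P1=NH3 P2=-
Op 2: best P0=- P1=NH3 P2=NH1
Op 3: best P0=- P1=NH0 P2=NH1
Op 4: best P0=- P1=NH3 P2=NH1
Op 5: best P0=- P1=NH0 P2=NH1
Op 6: best P0=- P1=NH0 P2=NH3
Op 7: best P0=NH1 P1=NH0 P2=NH3

Answer: P0:NH1 P1:NH0 P2:NH3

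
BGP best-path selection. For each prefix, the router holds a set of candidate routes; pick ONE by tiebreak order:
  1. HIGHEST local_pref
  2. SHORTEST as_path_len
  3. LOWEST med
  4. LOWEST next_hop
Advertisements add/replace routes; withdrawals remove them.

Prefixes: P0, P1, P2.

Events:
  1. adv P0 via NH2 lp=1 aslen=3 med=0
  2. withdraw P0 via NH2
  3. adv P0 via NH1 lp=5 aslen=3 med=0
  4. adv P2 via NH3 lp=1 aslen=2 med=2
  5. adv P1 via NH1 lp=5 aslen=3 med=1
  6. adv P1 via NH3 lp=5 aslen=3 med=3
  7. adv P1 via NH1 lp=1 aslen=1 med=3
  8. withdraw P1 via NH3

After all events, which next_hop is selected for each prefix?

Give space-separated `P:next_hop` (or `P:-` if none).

Answer: P0:NH1 P1:NH1 P2:NH3

Derivation:
Op 1: best P0=NH2 P1=- P2=-
Op 2: best P0=- P1=- P2=-
Op 3: best P0=NH1 P1=- P2=-
Op 4: best P0=NH1 P1=- P2=NH3
Op 5: best P0=NH1 P1=NH1 P2=NH3
Op 6: best P0=NH1 P1=NH1 P2=NH3
Op 7: best P0=NH1 P1=NH3 P2=NH3
Op 8: best P0=NH1 P1=NH1 P2=NH3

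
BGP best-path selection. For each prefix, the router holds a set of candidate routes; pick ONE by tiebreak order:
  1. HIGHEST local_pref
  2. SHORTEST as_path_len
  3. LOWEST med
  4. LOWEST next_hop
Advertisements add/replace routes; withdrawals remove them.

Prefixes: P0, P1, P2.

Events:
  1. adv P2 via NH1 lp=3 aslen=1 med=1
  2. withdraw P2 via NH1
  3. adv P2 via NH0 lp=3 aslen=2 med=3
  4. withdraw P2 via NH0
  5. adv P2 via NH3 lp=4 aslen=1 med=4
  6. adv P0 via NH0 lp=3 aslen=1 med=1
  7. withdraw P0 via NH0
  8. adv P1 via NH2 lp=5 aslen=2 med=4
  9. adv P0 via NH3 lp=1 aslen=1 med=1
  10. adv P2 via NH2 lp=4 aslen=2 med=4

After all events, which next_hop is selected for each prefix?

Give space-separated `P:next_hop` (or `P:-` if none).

Op 1: best P0=- P1=- P2=NH1
Op 2: best P0=- P1=- P2=-
Op 3: best P0=- P1=- P2=NH0
Op 4: best P0=- P1=- P2=-
Op 5: best P0=- P1=- P2=NH3
Op 6: best P0=NH0 P1=- P2=NH3
Op 7: best P0=- P1=- P2=NH3
Op 8: best P0=- P1=NH2 P2=NH3
Op 9: best P0=NH3 P1=NH2 P2=NH3
Op 10: best P0=NH3 P1=NH2 P2=NH3

Answer: P0:NH3 P1:NH2 P2:NH3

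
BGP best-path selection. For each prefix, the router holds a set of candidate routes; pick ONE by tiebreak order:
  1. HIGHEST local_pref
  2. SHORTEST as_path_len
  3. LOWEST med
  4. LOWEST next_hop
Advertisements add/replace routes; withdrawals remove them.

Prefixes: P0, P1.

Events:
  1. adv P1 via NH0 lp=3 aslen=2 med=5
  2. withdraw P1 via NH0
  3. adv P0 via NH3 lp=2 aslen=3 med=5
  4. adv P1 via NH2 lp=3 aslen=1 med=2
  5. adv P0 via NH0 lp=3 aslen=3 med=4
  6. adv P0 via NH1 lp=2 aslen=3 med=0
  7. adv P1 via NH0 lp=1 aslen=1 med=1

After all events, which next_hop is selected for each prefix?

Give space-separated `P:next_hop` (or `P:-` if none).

Answer: P0:NH0 P1:NH2

Derivation:
Op 1: best P0=- P1=NH0
Op 2: best P0=- P1=-
Op 3: best P0=NH3 P1=-
Op 4: best P0=NH3 P1=NH2
Op 5: best P0=NH0 P1=NH2
Op 6: best P0=NH0 P1=NH2
Op 7: best P0=NH0 P1=NH2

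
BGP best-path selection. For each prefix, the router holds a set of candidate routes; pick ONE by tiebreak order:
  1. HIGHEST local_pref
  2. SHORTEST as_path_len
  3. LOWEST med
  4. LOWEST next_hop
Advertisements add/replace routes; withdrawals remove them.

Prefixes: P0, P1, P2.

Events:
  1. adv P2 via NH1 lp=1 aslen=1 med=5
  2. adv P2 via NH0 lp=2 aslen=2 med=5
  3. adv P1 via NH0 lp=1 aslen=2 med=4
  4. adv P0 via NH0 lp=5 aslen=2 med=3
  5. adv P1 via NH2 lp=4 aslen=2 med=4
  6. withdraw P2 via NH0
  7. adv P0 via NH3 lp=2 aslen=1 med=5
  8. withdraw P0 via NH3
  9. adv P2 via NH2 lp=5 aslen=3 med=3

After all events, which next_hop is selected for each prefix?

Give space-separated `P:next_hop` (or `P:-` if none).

Op 1: best P0=- P1=- P2=NH1
Op 2: best P0=- P1=- P2=NH0
Op 3: best P0=- P1=NH0 P2=NH0
Op 4: best P0=NH0 P1=NH0 P2=NH0
Op 5: best P0=NH0 P1=NH2 P2=NH0
Op 6: best P0=NH0 P1=NH2 P2=NH1
Op 7: best P0=NH0 P1=NH2 P2=NH1
Op 8: best P0=NH0 P1=NH2 P2=NH1
Op 9: best P0=NH0 P1=NH2 P2=NH2

Answer: P0:NH0 P1:NH2 P2:NH2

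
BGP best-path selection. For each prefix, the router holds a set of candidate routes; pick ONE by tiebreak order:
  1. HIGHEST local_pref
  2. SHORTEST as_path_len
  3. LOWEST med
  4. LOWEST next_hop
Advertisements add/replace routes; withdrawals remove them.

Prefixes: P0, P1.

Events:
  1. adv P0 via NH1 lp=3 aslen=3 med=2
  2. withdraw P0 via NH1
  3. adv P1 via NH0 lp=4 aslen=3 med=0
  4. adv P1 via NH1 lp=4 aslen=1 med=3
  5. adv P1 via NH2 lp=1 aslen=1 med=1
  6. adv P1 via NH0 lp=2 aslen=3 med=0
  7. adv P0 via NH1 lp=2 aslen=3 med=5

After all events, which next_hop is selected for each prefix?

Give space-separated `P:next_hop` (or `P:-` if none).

Answer: P0:NH1 P1:NH1

Derivation:
Op 1: best P0=NH1 P1=-
Op 2: best P0=- P1=-
Op 3: best P0=- P1=NH0
Op 4: best P0=- P1=NH1
Op 5: best P0=- P1=NH1
Op 6: best P0=- P1=NH1
Op 7: best P0=NH1 P1=NH1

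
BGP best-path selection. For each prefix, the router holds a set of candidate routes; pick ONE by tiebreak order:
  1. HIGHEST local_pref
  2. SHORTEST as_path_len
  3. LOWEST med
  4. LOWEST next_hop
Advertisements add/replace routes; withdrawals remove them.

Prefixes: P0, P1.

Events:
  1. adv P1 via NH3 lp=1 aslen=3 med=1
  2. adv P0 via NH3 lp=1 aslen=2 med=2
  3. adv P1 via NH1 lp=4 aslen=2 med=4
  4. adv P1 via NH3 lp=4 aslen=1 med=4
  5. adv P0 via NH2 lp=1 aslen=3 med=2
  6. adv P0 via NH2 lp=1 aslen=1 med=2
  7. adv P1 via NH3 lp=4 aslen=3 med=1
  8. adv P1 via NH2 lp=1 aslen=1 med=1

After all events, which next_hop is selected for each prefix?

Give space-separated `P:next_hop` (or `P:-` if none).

Answer: P0:NH2 P1:NH1

Derivation:
Op 1: best P0=- P1=NH3
Op 2: best P0=NH3 P1=NH3
Op 3: best P0=NH3 P1=NH1
Op 4: best P0=NH3 P1=NH3
Op 5: best P0=NH3 P1=NH3
Op 6: best P0=NH2 P1=NH3
Op 7: best P0=NH2 P1=NH1
Op 8: best P0=NH2 P1=NH1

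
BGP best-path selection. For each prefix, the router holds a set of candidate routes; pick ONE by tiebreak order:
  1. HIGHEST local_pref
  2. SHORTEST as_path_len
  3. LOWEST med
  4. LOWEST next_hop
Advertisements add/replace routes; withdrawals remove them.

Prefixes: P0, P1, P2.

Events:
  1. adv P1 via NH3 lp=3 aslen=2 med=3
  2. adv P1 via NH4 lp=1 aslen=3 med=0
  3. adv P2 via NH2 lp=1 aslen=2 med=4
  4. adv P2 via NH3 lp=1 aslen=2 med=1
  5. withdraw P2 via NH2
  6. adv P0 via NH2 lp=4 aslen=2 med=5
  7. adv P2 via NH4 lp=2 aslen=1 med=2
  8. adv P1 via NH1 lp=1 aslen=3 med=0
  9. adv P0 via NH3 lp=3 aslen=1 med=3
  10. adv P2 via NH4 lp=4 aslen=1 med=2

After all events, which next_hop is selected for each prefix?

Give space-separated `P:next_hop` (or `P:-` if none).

Answer: P0:NH2 P1:NH3 P2:NH4

Derivation:
Op 1: best P0=- P1=NH3 P2=-
Op 2: best P0=- P1=NH3 P2=-
Op 3: best P0=- P1=NH3 P2=NH2
Op 4: best P0=- P1=NH3 P2=NH3
Op 5: best P0=- P1=NH3 P2=NH3
Op 6: best P0=NH2 P1=NH3 P2=NH3
Op 7: best P0=NH2 P1=NH3 P2=NH4
Op 8: best P0=NH2 P1=NH3 P2=NH4
Op 9: best P0=NH2 P1=NH3 P2=NH4
Op 10: best P0=NH2 P1=NH3 P2=NH4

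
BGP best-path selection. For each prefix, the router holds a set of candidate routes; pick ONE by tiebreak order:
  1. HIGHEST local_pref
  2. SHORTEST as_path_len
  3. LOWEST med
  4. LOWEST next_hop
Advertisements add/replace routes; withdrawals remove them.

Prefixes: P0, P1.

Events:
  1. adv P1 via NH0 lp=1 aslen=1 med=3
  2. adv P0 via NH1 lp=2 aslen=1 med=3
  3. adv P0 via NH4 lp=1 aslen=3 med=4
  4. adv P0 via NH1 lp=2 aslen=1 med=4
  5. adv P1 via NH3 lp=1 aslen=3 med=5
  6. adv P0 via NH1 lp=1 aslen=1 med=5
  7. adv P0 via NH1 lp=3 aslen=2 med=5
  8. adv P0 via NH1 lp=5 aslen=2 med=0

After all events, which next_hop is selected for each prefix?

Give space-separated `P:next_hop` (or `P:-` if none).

Op 1: best P0=- P1=NH0
Op 2: best P0=NH1 P1=NH0
Op 3: best P0=NH1 P1=NH0
Op 4: best P0=NH1 P1=NH0
Op 5: best P0=NH1 P1=NH0
Op 6: best P0=NH1 P1=NH0
Op 7: best P0=NH1 P1=NH0
Op 8: best P0=NH1 P1=NH0

Answer: P0:NH1 P1:NH0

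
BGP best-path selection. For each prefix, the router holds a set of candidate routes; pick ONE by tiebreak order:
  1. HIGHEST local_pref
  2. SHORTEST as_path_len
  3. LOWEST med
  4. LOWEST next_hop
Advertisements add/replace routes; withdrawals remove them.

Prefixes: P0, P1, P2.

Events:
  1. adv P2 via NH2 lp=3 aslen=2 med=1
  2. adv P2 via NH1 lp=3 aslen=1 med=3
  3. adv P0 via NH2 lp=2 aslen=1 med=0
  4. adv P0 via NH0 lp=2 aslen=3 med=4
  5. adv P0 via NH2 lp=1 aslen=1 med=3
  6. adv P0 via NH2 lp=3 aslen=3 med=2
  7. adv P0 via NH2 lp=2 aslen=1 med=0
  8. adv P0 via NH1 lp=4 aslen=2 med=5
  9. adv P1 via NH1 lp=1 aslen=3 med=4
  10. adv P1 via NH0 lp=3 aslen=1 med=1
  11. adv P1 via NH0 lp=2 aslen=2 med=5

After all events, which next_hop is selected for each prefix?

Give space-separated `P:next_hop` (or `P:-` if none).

Answer: P0:NH1 P1:NH0 P2:NH1

Derivation:
Op 1: best P0=- P1=- P2=NH2
Op 2: best P0=- P1=- P2=NH1
Op 3: best P0=NH2 P1=- P2=NH1
Op 4: best P0=NH2 P1=- P2=NH1
Op 5: best P0=NH0 P1=- P2=NH1
Op 6: best P0=NH2 P1=- P2=NH1
Op 7: best P0=NH2 P1=- P2=NH1
Op 8: best P0=NH1 P1=- P2=NH1
Op 9: best P0=NH1 P1=NH1 P2=NH1
Op 10: best P0=NH1 P1=NH0 P2=NH1
Op 11: best P0=NH1 P1=NH0 P2=NH1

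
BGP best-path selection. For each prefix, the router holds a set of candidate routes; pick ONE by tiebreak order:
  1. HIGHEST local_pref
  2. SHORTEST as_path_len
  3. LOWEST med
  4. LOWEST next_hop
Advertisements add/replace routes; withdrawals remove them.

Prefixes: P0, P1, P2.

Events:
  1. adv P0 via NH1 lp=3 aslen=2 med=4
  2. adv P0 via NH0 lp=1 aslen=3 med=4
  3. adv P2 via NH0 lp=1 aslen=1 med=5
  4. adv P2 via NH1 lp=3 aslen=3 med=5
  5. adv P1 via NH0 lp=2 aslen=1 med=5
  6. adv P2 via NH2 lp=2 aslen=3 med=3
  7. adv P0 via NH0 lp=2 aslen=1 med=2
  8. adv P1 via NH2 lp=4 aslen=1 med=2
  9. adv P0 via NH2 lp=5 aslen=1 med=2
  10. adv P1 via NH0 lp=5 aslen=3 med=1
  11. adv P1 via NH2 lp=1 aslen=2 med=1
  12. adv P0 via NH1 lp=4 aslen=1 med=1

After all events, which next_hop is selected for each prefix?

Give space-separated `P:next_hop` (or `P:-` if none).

Answer: P0:NH2 P1:NH0 P2:NH1

Derivation:
Op 1: best P0=NH1 P1=- P2=-
Op 2: best P0=NH1 P1=- P2=-
Op 3: best P0=NH1 P1=- P2=NH0
Op 4: best P0=NH1 P1=- P2=NH1
Op 5: best P0=NH1 P1=NH0 P2=NH1
Op 6: best P0=NH1 P1=NH0 P2=NH1
Op 7: best P0=NH1 P1=NH0 P2=NH1
Op 8: best P0=NH1 P1=NH2 P2=NH1
Op 9: best P0=NH2 P1=NH2 P2=NH1
Op 10: best P0=NH2 P1=NH0 P2=NH1
Op 11: best P0=NH2 P1=NH0 P2=NH1
Op 12: best P0=NH2 P1=NH0 P2=NH1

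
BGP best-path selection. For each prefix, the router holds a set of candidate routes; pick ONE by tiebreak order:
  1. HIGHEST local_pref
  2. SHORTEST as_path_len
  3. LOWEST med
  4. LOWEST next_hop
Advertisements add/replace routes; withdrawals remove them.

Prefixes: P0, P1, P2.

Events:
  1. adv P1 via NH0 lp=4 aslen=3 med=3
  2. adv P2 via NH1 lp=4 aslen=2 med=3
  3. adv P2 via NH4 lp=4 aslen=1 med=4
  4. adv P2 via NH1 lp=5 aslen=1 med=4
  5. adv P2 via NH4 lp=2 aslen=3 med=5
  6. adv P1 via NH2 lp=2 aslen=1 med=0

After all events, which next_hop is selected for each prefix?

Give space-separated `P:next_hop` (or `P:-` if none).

Op 1: best P0=- P1=NH0 P2=-
Op 2: best P0=- P1=NH0 P2=NH1
Op 3: best P0=- P1=NH0 P2=NH4
Op 4: best P0=- P1=NH0 P2=NH1
Op 5: best P0=- P1=NH0 P2=NH1
Op 6: best P0=- P1=NH0 P2=NH1

Answer: P0:- P1:NH0 P2:NH1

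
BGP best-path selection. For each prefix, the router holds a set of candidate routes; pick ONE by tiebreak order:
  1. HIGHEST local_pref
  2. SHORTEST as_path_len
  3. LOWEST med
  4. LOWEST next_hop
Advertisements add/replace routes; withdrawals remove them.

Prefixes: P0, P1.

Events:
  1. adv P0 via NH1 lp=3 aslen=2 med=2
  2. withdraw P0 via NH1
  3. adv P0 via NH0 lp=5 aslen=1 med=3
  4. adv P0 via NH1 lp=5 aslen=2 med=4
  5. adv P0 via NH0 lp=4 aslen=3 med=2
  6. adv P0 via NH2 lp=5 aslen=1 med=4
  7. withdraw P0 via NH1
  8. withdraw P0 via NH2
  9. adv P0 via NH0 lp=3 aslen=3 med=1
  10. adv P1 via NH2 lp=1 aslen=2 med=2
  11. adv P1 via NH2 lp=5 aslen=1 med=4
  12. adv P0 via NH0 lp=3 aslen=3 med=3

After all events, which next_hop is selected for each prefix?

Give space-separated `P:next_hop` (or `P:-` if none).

Answer: P0:NH0 P1:NH2

Derivation:
Op 1: best P0=NH1 P1=-
Op 2: best P0=- P1=-
Op 3: best P0=NH0 P1=-
Op 4: best P0=NH0 P1=-
Op 5: best P0=NH1 P1=-
Op 6: best P0=NH2 P1=-
Op 7: best P0=NH2 P1=-
Op 8: best P0=NH0 P1=-
Op 9: best P0=NH0 P1=-
Op 10: best P0=NH0 P1=NH2
Op 11: best P0=NH0 P1=NH2
Op 12: best P0=NH0 P1=NH2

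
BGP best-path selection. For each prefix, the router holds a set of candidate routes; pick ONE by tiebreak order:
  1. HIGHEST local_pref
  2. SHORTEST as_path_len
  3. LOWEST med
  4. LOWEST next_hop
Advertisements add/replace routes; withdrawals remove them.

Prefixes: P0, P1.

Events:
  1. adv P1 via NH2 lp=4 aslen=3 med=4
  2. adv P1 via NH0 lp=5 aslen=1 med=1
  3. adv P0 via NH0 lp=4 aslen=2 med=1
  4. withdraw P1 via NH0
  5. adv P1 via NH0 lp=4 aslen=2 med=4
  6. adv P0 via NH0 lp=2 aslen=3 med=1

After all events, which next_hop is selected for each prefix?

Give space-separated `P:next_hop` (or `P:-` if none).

Op 1: best P0=- P1=NH2
Op 2: best P0=- P1=NH0
Op 3: best P0=NH0 P1=NH0
Op 4: best P0=NH0 P1=NH2
Op 5: best P0=NH0 P1=NH0
Op 6: best P0=NH0 P1=NH0

Answer: P0:NH0 P1:NH0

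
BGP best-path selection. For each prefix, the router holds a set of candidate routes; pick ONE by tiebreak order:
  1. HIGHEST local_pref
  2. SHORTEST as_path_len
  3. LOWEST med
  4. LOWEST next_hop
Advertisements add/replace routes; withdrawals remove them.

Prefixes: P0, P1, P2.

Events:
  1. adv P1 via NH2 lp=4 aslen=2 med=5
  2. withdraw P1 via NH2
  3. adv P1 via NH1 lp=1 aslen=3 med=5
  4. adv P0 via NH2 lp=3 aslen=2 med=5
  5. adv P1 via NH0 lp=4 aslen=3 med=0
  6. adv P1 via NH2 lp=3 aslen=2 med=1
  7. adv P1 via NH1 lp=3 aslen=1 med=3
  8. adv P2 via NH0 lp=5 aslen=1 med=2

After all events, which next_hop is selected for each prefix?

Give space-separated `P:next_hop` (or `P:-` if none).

Answer: P0:NH2 P1:NH0 P2:NH0

Derivation:
Op 1: best P0=- P1=NH2 P2=-
Op 2: best P0=- P1=- P2=-
Op 3: best P0=- P1=NH1 P2=-
Op 4: best P0=NH2 P1=NH1 P2=-
Op 5: best P0=NH2 P1=NH0 P2=-
Op 6: best P0=NH2 P1=NH0 P2=-
Op 7: best P0=NH2 P1=NH0 P2=-
Op 8: best P0=NH2 P1=NH0 P2=NH0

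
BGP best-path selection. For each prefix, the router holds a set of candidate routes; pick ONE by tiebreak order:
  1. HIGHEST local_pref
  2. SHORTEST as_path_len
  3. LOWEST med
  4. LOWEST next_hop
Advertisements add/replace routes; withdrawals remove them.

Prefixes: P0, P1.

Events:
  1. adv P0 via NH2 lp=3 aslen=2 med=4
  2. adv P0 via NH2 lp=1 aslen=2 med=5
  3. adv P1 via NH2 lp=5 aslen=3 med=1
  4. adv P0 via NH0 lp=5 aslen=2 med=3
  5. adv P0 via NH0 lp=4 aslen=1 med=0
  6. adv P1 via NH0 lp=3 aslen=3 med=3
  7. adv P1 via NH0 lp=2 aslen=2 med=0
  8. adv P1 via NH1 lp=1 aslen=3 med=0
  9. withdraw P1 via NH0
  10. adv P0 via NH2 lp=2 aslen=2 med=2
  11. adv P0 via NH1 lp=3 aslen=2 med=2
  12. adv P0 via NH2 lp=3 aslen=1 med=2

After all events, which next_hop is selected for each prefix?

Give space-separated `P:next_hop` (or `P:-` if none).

Answer: P0:NH0 P1:NH2

Derivation:
Op 1: best P0=NH2 P1=-
Op 2: best P0=NH2 P1=-
Op 3: best P0=NH2 P1=NH2
Op 4: best P0=NH0 P1=NH2
Op 5: best P0=NH0 P1=NH2
Op 6: best P0=NH0 P1=NH2
Op 7: best P0=NH0 P1=NH2
Op 8: best P0=NH0 P1=NH2
Op 9: best P0=NH0 P1=NH2
Op 10: best P0=NH0 P1=NH2
Op 11: best P0=NH0 P1=NH2
Op 12: best P0=NH0 P1=NH2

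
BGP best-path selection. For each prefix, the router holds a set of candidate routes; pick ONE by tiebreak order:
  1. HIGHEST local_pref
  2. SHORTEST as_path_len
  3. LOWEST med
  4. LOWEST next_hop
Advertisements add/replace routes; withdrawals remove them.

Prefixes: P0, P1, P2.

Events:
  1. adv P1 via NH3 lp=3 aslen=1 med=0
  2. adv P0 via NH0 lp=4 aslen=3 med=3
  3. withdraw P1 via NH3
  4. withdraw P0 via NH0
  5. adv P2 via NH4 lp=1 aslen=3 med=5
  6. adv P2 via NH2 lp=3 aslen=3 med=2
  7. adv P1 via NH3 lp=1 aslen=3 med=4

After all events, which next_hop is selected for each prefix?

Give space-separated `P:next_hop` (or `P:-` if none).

Answer: P0:- P1:NH3 P2:NH2

Derivation:
Op 1: best P0=- P1=NH3 P2=-
Op 2: best P0=NH0 P1=NH3 P2=-
Op 3: best P0=NH0 P1=- P2=-
Op 4: best P0=- P1=- P2=-
Op 5: best P0=- P1=- P2=NH4
Op 6: best P0=- P1=- P2=NH2
Op 7: best P0=- P1=NH3 P2=NH2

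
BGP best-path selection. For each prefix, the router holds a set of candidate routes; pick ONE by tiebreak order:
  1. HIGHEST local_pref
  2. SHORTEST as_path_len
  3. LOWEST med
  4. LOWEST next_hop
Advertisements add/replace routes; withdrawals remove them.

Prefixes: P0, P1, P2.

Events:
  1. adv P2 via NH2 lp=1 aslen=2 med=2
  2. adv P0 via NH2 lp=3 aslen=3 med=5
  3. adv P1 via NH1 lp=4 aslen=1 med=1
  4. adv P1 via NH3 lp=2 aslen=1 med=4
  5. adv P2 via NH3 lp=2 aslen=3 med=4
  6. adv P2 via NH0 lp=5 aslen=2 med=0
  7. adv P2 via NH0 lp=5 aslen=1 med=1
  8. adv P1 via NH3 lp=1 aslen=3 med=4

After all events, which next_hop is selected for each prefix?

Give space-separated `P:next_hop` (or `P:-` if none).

Answer: P0:NH2 P1:NH1 P2:NH0

Derivation:
Op 1: best P0=- P1=- P2=NH2
Op 2: best P0=NH2 P1=- P2=NH2
Op 3: best P0=NH2 P1=NH1 P2=NH2
Op 4: best P0=NH2 P1=NH1 P2=NH2
Op 5: best P0=NH2 P1=NH1 P2=NH3
Op 6: best P0=NH2 P1=NH1 P2=NH0
Op 7: best P0=NH2 P1=NH1 P2=NH0
Op 8: best P0=NH2 P1=NH1 P2=NH0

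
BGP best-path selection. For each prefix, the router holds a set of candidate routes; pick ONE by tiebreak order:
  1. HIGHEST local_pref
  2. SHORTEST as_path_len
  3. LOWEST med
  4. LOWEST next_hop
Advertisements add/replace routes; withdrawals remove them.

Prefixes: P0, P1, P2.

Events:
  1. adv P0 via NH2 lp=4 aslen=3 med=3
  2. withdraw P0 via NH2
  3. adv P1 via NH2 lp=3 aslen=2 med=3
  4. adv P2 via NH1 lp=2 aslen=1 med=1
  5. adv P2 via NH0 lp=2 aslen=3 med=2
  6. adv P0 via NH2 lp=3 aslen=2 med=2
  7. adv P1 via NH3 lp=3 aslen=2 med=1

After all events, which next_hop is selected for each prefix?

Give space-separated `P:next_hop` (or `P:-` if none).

Answer: P0:NH2 P1:NH3 P2:NH1

Derivation:
Op 1: best P0=NH2 P1=- P2=-
Op 2: best P0=- P1=- P2=-
Op 3: best P0=- P1=NH2 P2=-
Op 4: best P0=- P1=NH2 P2=NH1
Op 5: best P0=- P1=NH2 P2=NH1
Op 6: best P0=NH2 P1=NH2 P2=NH1
Op 7: best P0=NH2 P1=NH3 P2=NH1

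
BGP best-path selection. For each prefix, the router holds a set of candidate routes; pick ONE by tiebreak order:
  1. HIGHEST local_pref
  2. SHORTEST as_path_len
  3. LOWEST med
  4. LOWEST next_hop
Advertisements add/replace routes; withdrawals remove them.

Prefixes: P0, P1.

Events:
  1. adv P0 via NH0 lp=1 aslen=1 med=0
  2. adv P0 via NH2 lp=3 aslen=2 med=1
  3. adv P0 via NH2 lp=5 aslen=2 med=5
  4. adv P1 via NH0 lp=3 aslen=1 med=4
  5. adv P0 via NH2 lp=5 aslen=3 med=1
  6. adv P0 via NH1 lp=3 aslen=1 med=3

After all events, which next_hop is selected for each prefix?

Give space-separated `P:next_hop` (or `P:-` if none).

Answer: P0:NH2 P1:NH0

Derivation:
Op 1: best P0=NH0 P1=-
Op 2: best P0=NH2 P1=-
Op 3: best P0=NH2 P1=-
Op 4: best P0=NH2 P1=NH0
Op 5: best P0=NH2 P1=NH0
Op 6: best P0=NH2 P1=NH0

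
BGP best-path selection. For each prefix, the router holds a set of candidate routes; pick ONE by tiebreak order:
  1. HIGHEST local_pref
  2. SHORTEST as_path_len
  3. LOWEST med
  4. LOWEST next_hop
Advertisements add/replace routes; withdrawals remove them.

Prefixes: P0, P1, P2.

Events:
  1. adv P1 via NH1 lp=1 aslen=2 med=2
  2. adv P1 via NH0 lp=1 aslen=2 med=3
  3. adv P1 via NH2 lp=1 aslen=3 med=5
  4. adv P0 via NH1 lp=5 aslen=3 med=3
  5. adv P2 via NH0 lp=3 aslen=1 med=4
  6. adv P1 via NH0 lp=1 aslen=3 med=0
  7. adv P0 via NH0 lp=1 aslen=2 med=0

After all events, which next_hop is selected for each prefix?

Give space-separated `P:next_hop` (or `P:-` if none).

Op 1: best P0=- P1=NH1 P2=-
Op 2: best P0=- P1=NH1 P2=-
Op 3: best P0=- P1=NH1 P2=-
Op 4: best P0=NH1 P1=NH1 P2=-
Op 5: best P0=NH1 P1=NH1 P2=NH0
Op 6: best P0=NH1 P1=NH1 P2=NH0
Op 7: best P0=NH1 P1=NH1 P2=NH0

Answer: P0:NH1 P1:NH1 P2:NH0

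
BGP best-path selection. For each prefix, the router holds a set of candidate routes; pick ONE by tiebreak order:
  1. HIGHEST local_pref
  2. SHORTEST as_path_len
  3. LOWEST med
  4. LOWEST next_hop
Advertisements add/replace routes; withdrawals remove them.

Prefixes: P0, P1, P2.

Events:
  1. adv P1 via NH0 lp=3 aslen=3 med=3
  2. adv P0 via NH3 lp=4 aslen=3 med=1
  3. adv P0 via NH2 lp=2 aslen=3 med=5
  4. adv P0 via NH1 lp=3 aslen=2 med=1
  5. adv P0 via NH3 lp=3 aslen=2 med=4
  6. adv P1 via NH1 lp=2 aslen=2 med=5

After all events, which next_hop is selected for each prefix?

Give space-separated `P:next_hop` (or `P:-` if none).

Op 1: best P0=- P1=NH0 P2=-
Op 2: best P0=NH3 P1=NH0 P2=-
Op 3: best P0=NH3 P1=NH0 P2=-
Op 4: best P0=NH3 P1=NH0 P2=-
Op 5: best P0=NH1 P1=NH0 P2=-
Op 6: best P0=NH1 P1=NH0 P2=-

Answer: P0:NH1 P1:NH0 P2:-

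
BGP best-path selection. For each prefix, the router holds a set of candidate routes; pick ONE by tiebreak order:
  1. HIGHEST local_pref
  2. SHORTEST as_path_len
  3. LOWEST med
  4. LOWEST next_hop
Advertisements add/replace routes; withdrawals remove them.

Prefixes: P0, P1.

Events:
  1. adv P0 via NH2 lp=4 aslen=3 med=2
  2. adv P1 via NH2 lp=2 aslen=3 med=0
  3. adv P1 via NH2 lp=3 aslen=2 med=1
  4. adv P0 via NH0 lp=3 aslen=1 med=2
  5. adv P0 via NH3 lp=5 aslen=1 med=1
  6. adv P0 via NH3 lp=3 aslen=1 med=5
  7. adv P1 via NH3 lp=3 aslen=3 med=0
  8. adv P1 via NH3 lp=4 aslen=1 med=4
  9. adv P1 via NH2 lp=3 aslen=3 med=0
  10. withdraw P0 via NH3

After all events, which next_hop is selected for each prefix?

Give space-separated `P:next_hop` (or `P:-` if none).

Op 1: best P0=NH2 P1=-
Op 2: best P0=NH2 P1=NH2
Op 3: best P0=NH2 P1=NH2
Op 4: best P0=NH2 P1=NH2
Op 5: best P0=NH3 P1=NH2
Op 6: best P0=NH2 P1=NH2
Op 7: best P0=NH2 P1=NH2
Op 8: best P0=NH2 P1=NH3
Op 9: best P0=NH2 P1=NH3
Op 10: best P0=NH2 P1=NH3

Answer: P0:NH2 P1:NH3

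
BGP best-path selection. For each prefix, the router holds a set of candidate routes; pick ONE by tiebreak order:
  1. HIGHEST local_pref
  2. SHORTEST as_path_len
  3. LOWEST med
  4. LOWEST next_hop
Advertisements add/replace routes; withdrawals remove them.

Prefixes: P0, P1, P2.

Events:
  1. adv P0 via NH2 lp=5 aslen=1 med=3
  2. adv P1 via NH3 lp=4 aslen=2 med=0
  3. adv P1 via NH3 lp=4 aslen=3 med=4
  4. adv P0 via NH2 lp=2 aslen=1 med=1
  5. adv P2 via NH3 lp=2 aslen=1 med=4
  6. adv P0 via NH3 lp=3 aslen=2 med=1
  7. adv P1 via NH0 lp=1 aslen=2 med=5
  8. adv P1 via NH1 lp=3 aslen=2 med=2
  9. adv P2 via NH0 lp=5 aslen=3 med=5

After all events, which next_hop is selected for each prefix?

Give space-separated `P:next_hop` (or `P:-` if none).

Op 1: best P0=NH2 P1=- P2=-
Op 2: best P0=NH2 P1=NH3 P2=-
Op 3: best P0=NH2 P1=NH3 P2=-
Op 4: best P0=NH2 P1=NH3 P2=-
Op 5: best P0=NH2 P1=NH3 P2=NH3
Op 6: best P0=NH3 P1=NH3 P2=NH3
Op 7: best P0=NH3 P1=NH3 P2=NH3
Op 8: best P0=NH3 P1=NH3 P2=NH3
Op 9: best P0=NH3 P1=NH3 P2=NH0

Answer: P0:NH3 P1:NH3 P2:NH0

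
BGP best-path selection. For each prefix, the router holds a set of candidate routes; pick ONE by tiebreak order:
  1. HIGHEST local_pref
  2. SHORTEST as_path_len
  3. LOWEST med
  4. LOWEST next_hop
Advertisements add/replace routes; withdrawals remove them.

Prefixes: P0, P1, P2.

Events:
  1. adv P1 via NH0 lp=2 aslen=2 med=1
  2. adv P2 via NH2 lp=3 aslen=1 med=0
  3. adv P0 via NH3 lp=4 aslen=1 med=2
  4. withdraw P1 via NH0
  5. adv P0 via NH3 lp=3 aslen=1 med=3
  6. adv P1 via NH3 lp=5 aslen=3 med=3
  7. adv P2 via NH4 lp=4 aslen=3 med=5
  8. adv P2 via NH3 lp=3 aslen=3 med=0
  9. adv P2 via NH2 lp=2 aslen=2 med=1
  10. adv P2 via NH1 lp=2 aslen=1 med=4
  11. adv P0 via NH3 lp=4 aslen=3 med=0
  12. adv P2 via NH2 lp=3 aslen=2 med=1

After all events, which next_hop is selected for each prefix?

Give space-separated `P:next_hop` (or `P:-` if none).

Op 1: best P0=- P1=NH0 P2=-
Op 2: best P0=- P1=NH0 P2=NH2
Op 3: best P0=NH3 P1=NH0 P2=NH2
Op 4: best P0=NH3 P1=- P2=NH2
Op 5: best P0=NH3 P1=- P2=NH2
Op 6: best P0=NH3 P1=NH3 P2=NH2
Op 7: best P0=NH3 P1=NH3 P2=NH4
Op 8: best P0=NH3 P1=NH3 P2=NH4
Op 9: best P0=NH3 P1=NH3 P2=NH4
Op 10: best P0=NH3 P1=NH3 P2=NH4
Op 11: best P0=NH3 P1=NH3 P2=NH4
Op 12: best P0=NH3 P1=NH3 P2=NH4

Answer: P0:NH3 P1:NH3 P2:NH4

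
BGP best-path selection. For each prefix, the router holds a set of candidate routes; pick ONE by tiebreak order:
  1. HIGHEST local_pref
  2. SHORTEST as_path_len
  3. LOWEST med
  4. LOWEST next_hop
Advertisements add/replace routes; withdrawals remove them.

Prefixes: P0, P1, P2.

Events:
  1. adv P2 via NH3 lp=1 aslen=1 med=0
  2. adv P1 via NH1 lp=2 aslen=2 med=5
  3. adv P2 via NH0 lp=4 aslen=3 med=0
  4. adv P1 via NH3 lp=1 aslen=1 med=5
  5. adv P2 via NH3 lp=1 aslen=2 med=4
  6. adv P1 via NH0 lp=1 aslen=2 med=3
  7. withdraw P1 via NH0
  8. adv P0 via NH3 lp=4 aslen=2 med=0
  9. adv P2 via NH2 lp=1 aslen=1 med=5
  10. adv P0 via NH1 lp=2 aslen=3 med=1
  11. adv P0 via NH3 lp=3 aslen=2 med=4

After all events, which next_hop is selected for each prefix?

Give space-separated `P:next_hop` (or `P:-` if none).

Answer: P0:NH3 P1:NH1 P2:NH0

Derivation:
Op 1: best P0=- P1=- P2=NH3
Op 2: best P0=- P1=NH1 P2=NH3
Op 3: best P0=- P1=NH1 P2=NH0
Op 4: best P0=- P1=NH1 P2=NH0
Op 5: best P0=- P1=NH1 P2=NH0
Op 6: best P0=- P1=NH1 P2=NH0
Op 7: best P0=- P1=NH1 P2=NH0
Op 8: best P0=NH3 P1=NH1 P2=NH0
Op 9: best P0=NH3 P1=NH1 P2=NH0
Op 10: best P0=NH3 P1=NH1 P2=NH0
Op 11: best P0=NH3 P1=NH1 P2=NH0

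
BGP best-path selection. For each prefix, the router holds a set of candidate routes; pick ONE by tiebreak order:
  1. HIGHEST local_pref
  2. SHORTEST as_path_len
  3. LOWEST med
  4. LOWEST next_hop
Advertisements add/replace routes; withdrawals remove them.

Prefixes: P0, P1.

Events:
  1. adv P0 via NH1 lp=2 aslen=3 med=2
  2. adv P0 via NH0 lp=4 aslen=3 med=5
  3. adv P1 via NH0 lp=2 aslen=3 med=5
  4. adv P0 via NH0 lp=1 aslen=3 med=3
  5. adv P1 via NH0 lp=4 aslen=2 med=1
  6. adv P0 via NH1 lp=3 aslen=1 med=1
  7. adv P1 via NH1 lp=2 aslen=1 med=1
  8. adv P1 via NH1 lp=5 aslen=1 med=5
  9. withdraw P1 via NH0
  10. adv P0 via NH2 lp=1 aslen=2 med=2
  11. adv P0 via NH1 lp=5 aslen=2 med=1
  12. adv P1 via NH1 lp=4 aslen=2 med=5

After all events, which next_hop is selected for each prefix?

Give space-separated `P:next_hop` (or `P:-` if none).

Op 1: best P0=NH1 P1=-
Op 2: best P0=NH0 P1=-
Op 3: best P0=NH0 P1=NH0
Op 4: best P0=NH1 P1=NH0
Op 5: best P0=NH1 P1=NH0
Op 6: best P0=NH1 P1=NH0
Op 7: best P0=NH1 P1=NH0
Op 8: best P0=NH1 P1=NH1
Op 9: best P0=NH1 P1=NH1
Op 10: best P0=NH1 P1=NH1
Op 11: best P0=NH1 P1=NH1
Op 12: best P0=NH1 P1=NH1

Answer: P0:NH1 P1:NH1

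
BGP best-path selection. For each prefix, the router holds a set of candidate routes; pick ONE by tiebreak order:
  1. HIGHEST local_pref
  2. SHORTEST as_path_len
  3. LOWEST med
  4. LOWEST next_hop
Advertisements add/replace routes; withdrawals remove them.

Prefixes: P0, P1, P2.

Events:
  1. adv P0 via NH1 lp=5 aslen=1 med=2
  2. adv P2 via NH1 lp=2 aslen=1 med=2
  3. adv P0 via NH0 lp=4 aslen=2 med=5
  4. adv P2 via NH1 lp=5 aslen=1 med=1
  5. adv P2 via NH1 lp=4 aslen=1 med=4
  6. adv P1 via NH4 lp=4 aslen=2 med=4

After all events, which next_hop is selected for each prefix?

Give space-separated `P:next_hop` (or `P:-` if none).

Answer: P0:NH1 P1:NH4 P2:NH1

Derivation:
Op 1: best P0=NH1 P1=- P2=-
Op 2: best P0=NH1 P1=- P2=NH1
Op 3: best P0=NH1 P1=- P2=NH1
Op 4: best P0=NH1 P1=- P2=NH1
Op 5: best P0=NH1 P1=- P2=NH1
Op 6: best P0=NH1 P1=NH4 P2=NH1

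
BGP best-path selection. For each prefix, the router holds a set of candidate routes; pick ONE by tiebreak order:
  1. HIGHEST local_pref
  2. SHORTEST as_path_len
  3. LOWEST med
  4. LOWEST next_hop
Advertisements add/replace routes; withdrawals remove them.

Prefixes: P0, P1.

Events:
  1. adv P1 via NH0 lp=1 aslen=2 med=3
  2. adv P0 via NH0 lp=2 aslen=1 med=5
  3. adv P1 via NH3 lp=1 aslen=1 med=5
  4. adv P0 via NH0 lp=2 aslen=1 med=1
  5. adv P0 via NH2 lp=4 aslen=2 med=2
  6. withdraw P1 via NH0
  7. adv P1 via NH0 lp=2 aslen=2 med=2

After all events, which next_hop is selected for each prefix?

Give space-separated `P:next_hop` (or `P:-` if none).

Answer: P0:NH2 P1:NH0

Derivation:
Op 1: best P0=- P1=NH0
Op 2: best P0=NH0 P1=NH0
Op 3: best P0=NH0 P1=NH3
Op 4: best P0=NH0 P1=NH3
Op 5: best P0=NH2 P1=NH3
Op 6: best P0=NH2 P1=NH3
Op 7: best P0=NH2 P1=NH0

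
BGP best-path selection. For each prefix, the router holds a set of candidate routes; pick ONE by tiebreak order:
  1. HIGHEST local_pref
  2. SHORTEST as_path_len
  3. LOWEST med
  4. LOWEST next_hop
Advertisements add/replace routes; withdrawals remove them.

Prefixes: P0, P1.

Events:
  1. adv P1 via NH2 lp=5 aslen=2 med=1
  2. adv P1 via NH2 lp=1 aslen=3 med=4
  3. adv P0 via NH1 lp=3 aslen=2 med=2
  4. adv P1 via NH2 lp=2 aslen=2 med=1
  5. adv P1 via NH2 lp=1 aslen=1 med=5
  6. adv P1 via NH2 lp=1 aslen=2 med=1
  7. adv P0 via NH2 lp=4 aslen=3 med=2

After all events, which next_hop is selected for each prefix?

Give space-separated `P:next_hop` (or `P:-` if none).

Answer: P0:NH2 P1:NH2

Derivation:
Op 1: best P0=- P1=NH2
Op 2: best P0=- P1=NH2
Op 3: best P0=NH1 P1=NH2
Op 4: best P0=NH1 P1=NH2
Op 5: best P0=NH1 P1=NH2
Op 6: best P0=NH1 P1=NH2
Op 7: best P0=NH2 P1=NH2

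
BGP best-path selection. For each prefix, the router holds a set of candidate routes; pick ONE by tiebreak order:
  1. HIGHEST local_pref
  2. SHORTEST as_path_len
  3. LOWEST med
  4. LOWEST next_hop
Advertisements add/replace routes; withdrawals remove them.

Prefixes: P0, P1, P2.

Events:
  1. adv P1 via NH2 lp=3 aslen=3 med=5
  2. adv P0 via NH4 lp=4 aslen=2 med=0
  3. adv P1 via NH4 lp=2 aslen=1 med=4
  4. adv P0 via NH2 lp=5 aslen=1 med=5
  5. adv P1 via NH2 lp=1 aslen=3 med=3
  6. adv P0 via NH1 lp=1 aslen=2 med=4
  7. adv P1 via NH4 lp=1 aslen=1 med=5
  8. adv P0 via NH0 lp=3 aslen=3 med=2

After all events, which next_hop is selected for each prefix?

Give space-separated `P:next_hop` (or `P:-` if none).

Op 1: best P0=- P1=NH2 P2=-
Op 2: best P0=NH4 P1=NH2 P2=-
Op 3: best P0=NH4 P1=NH2 P2=-
Op 4: best P0=NH2 P1=NH2 P2=-
Op 5: best P0=NH2 P1=NH4 P2=-
Op 6: best P0=NH2 P1=NH4 P2=-
Op 7: best P0=NH2 P1=NH4 P2=-
Op 8: best P0=NH2 P1=NH4 P2=-

Answer: P0:NH2 P1:NH4 P2:-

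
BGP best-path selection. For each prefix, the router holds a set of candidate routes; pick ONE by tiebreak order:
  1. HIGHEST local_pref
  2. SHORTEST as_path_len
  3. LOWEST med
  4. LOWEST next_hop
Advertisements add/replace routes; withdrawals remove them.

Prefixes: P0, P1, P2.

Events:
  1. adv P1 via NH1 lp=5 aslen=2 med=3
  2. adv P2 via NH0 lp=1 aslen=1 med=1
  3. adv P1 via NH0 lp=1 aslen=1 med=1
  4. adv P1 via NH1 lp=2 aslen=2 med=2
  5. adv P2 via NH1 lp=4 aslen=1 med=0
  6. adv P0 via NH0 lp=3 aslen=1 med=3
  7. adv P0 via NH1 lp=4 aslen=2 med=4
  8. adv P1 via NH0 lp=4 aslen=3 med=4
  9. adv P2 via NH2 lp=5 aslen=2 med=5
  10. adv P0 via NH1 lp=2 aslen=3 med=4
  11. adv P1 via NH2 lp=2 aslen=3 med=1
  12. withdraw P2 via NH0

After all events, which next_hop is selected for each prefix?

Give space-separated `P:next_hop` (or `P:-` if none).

Answer: P0:NH0 P1:NH0 P2:NH2

Derivation:
Op 1: best P0=- P1=NH1 P2=-
Op 2: best P0=- P1=NH1 P2=NH0
Op 3: best P0=- P1=NH1 P2=NH0
Op 4: best P0=- P1=NH1 P2=NH0
Op 5: best P0=- P1=NH1 P2=NH1
Op 6: best P0=NH0 P1=NH1 P2=NH1
Op 7: best P0=NH1 P1=NH1 P2=NH1
Op 8: best P0=NH1 P1=NH0 P2=NH1
Op 9: best P0=NH1 P1=NH0 P2=NH2
Op 10: best P0=NH0 P1=NH0 P2=NH2
Op 11: best P0=NH0 P1=NH0 P2=NH2
Op 12: best P0=NH0 P1=NH0 P2=NH2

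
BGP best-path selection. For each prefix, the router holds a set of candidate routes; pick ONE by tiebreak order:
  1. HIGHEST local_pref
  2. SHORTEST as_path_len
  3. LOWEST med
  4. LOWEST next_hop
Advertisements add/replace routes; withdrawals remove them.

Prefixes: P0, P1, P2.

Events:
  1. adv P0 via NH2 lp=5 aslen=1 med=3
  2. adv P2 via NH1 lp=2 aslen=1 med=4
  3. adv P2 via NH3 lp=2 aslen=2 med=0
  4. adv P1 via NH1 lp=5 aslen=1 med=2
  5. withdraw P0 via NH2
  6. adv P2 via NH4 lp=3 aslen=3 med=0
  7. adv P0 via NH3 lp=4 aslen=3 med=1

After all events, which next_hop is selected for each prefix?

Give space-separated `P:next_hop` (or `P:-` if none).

Op 1: best P0=NH2 P1=- P2=-
Op 2: best P0=NH2 P1=- P2=NH1
Op 3: best P0=NH2 P1=- P2=NH1
Op 4: best P0=NH2 P1=NH1 P2=NH1
Op 5: best P0=- P1=NH1 P2=NH1
Op 6: best P0=- P1=NH1 P2=NH4
Op 7: best P0=NH3 P1=NH1 P2=NH4

Answer: P0:NH3 P1:NH1 P2:NH4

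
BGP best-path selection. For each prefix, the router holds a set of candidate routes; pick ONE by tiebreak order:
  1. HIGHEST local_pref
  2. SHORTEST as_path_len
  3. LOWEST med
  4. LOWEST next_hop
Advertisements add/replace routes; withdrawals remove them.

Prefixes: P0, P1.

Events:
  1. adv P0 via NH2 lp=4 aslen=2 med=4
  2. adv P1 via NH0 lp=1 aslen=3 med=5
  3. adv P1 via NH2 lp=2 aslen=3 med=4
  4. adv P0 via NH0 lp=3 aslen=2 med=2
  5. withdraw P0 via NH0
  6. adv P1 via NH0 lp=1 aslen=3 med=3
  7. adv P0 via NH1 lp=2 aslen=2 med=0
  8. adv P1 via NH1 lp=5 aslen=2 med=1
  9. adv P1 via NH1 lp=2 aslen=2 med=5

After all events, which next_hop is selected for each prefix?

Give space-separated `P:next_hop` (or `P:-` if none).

Op 1: best P0=NH2 P1=-
Op 2: best P0=NH2 P1=NH0
Op 3: best P0=NH2 P1=NH2
Op 4: best P0=NH2 P1=NH2
Op 5: best P0=NH2 P1=NH2
Op 6: best P0=NH2 P1=NH2
Op 7: best P0=NH2 P1=NH2
Op 8: best P0=NH2 P1=NH1
Op 9: best P0=NH2 P1=NH1

Answer: P0:NH2 P1:NH1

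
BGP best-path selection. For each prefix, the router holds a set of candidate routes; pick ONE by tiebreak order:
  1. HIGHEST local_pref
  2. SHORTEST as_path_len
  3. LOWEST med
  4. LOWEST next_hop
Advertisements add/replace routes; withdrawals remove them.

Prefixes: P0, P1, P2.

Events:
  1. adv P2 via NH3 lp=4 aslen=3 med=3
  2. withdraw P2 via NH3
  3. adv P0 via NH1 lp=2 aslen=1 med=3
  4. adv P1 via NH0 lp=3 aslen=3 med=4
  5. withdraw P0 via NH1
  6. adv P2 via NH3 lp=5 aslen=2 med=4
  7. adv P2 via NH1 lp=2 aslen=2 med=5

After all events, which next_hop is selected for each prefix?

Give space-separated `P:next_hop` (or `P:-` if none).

Answer: P0:- P1:NH0 P2:NH3

Derivation:
Op 1: best P0=- P1=- P2=NH3
Op 2: best P0=- P1=- P2=-
Op 3: best P0=NH1 P1=- P2=-
Op 4: best P0=NH1 P1=NH0 P2=-
Op 5: best P0=- P1=NH0 P2=-
Op 6: best P0=- P1=NH0 P2=NH3
Op 7: best P0=- P1=NH0 P2=NH3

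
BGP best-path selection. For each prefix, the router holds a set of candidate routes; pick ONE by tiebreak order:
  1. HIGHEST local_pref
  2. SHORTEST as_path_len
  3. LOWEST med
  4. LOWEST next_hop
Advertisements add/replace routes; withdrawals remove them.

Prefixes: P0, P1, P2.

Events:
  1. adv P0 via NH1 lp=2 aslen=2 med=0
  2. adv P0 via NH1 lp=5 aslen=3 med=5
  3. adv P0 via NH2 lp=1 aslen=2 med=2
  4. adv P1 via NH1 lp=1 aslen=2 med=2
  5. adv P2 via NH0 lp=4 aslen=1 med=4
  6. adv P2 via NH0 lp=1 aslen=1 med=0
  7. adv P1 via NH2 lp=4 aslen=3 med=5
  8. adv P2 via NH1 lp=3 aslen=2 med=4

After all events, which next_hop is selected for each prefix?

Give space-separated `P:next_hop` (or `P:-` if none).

Answer: P0:NH1 P1:NH2 P2:NH1

Derivation:
Op 1: best P0=NH1 P1=- P2=-
Op 2: best P0=NH1 P1=- P2=-
Op 3: best P0=NH1 P1=- P2=-
Op 4: best P0=NH1 P1=NH1 P2=-
Op 5: best P0=NH1 P1=NH1 P2=NH0
Op 6: best P0=NH1 P1=NH1 P2=NH0
Op 7: best P0=NH1 P1=NH2 P2=NH0
Op 8: best P0=NH1 P1=NH2 P2=NH1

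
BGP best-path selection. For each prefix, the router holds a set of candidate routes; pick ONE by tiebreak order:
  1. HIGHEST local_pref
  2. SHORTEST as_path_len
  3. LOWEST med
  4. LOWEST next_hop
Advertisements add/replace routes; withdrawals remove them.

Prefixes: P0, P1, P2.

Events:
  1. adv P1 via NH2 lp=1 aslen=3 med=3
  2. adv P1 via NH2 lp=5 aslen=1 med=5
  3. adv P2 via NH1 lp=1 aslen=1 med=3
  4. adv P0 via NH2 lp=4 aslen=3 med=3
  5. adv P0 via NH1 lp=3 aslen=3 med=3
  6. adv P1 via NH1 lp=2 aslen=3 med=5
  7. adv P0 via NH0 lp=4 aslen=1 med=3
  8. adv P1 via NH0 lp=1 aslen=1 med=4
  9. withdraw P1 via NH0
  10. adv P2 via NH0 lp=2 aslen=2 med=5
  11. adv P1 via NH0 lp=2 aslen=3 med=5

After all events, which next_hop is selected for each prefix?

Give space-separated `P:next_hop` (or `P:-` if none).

Op 1: best P0=- P1=NH2 P2=-
Op 2: best P0=- P1=NH2 P2=-
Op 3: best P0=- P1=NH2 P2=NH1
Op 4: best P0=NH2 P1=NH2 P2=NH1
Op 5: best P0=NH2 P1=NH2 P2=NH1
Op 6: best P0=NH2 P1=NH2 P2=NH1
Op 7: best P0=NH0 P1=NH2 P2=NH1
Op 8: best P0=NH0 P1=NH2 P2=NH1
Op 9: best P0=NH0 P1=NH2 P2=NH1
Op 10: best P0=NH0 P1=NH2 P2=NH0
Op 11: best P0=NH0 P1=NH2 P2=NH0

Answer: P0:NH0 P1:NH2 P2:NH0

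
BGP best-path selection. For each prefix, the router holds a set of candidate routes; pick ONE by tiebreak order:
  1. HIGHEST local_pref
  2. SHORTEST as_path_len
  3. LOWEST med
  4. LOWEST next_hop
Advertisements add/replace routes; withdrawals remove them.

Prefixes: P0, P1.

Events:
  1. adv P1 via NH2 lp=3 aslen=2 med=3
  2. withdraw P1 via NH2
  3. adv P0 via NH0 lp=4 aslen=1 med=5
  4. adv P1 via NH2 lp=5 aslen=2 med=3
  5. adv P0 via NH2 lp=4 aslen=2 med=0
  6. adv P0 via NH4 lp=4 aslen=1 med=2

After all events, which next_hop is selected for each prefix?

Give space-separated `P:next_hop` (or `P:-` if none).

Op 1: best P0=- P1=NH2
Op 2: best P0=- P1=-
Op 3: best P0=NH0 P1=-
Op 4: best P0=NH0 P1=NH2
Op 5: best P0=NH0 P1=NH2
Op 6: best P0=NH4 P1=NH2

Answer: P0:NH4 P1:NH2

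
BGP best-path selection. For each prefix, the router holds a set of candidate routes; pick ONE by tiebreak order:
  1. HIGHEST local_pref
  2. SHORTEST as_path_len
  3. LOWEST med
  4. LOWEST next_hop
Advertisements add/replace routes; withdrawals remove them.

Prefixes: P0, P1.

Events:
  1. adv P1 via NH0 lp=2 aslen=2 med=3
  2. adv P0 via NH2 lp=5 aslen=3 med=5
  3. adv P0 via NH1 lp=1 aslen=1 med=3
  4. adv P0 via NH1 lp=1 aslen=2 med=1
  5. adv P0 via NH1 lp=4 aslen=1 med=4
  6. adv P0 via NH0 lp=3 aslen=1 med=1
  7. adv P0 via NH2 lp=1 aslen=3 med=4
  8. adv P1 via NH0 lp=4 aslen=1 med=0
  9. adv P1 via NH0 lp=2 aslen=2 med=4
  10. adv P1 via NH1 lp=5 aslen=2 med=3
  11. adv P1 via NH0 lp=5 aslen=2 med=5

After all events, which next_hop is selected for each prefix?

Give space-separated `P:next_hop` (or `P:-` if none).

Op 1: best P0=- P1=NH0
Op 2: best P0=NH2 P1=NH0
Op 3: best P0=NH2 P1=NH0
Op 4: best P0=NH2 P1=NH0
Op 5: best P0=NH2 P1=NH0
Op 6: best P0=NH2 P1=NH0
Op 7: best P0=NH1 P1=NH0
Op 8: best P0=NH1 P1=NH0
Op 9: best P0=NH1 P1=NH0
Op 10: best P0=NH1 P1=NH1
Op 11: best P0=NH1 P1=NH1

Answer: P0:NH1 P1:NH1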